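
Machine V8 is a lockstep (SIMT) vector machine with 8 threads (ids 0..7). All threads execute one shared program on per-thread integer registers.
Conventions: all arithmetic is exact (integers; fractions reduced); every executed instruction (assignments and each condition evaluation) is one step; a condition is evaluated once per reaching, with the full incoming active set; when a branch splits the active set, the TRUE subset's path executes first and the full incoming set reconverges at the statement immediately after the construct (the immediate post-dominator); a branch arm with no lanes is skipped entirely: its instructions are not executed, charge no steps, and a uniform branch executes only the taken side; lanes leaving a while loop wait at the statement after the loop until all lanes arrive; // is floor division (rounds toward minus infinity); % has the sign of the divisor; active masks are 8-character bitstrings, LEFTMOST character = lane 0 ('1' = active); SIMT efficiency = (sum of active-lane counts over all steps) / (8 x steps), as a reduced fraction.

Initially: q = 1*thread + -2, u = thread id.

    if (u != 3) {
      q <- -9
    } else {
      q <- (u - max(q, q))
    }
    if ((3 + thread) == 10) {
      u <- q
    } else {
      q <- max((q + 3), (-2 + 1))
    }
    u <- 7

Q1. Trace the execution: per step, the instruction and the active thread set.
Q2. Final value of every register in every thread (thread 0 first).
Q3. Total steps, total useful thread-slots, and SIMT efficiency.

step 0: eval (u != 3)                11111111
step 1: q <- -9                      11101111
step 2: q <- (u - max(q, q))         00010000
step 3: eval ((3 + thread) == 10)    11111111
step 4: u <- q                       00000001
step 5: q <- max((q + 3), (-2 + 1))  11111110
step 6: u <- 7                       11111111

Answer: 7 steps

q: -1,-1,-1,5,-1,-1,-1,-9
u: 7,7,7,7,7,7,7,7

steps = 7; useful = 40; efficiency = 40/56 = 5/7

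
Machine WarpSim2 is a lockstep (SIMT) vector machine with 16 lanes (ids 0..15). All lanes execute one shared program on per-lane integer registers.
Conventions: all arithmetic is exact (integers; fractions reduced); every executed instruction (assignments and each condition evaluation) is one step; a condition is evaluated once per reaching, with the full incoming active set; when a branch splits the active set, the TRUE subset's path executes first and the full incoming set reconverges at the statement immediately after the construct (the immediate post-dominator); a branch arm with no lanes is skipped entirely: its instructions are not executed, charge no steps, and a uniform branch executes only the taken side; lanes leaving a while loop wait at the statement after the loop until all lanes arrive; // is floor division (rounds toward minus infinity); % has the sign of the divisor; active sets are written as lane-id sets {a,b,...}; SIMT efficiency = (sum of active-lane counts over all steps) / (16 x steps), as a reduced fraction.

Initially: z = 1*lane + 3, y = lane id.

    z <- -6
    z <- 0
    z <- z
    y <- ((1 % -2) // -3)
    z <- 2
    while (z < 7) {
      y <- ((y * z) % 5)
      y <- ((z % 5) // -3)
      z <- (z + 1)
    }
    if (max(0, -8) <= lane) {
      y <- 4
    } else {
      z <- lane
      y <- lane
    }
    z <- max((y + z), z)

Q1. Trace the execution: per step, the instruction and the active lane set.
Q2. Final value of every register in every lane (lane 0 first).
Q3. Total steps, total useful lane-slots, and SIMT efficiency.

step 0: z <- -6                      {0,1,2,3,4,5,6,7,8,9,10,11,12,13,14,15}
step 1: z <- 0                       {0,1,2,3,4,5,6,7,8,9,10,11,12,13,14,15}
step 2: z <- z                       {0,1,2,3,4,5,6,7,8,9,10,11,12,13,14,15}
step 3: y <- ((1 % -2) // -3)        {0,1,2,3,4,5,6,7,8,9,10,11,12,13,14,15}
step 4: z <- 2                       {0,1,2,3,4,5,6,7,8,9,10,11,12,13,14,15}
step 5: eval (z < 7)                 {0,1,2,3,4,5,6,7,8,9,10,11,12,13,14,15}
step 6: y <- ((y * z) % 5)           {0,1,2,3,4,5,6,7,8,9,10,11,12,13,14,15}
step 7: y <- ((z % 5) // -3)         {0,1,2,3,4,5,6,7,8,9,10,11,12,13,14,15}
step 8: z <- (z + 1)                 {0,1,2,3,4,5,6,7,8,9,10,11,12,13,14,15}
step 9: eval (z < 7)                 {0,1,2,3,4,5,6,7,8,9,10,11,12,13,14,15}
step 10: y <- ((y * z) % 5)           {0,1,2,3,4,5,6,7,8,9,10,11,12,13,14,15}
step 11: y <- ((z % 5) // -3)         {0,1,2,3,4,5,6,7,8,9,10,11,12,13,14,15}
step 12: z <- (z + 1)                 {0,1,2,3,4,5,6,7,8,9,10,11,12,13,14,15}
step 13: eval (z < 7)                 {0,1,2,3,4,5,6,7,8,9,10,11,12,13,14,15}
step 14: y <- ((y * z) % 5)           {0,1,2,3,4,5,6,7,8,9,10,11,12,13,14,15}
step 15: y <- ((z % 5) // -3)         {0,1,2,3,4,5,6,7,8,9,10,11,12,13,14,15}
step 16: z <- (z + 1)                 {0,1,2,3,4,5,6,7,8,9,10,11,12,13,14,15}
step 17: eval (z < 7)                 {0,1,2,3,4,5,6,7,8,9,10,11,12,13,14,15}
step 18: y <- ((y * z) % 5)           {0,1,2,3,4,5,6,7,8,9,10,11,12,13,14,15}
step 19: y <- ((z % 5) // -3)         {0,1,2,3,4,5,6,7,8,9,10,11,12,13,14,15}
step 20: z <- (z + 1)                 {0,1,2,3,4,5,6,7,8,9,10,11,12,13,14,15}
step 21: eval (z < 7)                 {0,1,2,3,4,5,6,7,8,9,10,11,12,13,14,15}
step 22: y <- ((y * z) % 5)           {0,1,2,3,4,5,6,7,8,9,10,11,12,13,14,15}
step 23: y <- ((z % 5) // -3)         {0,1,2,3,4,5,6,7,8,9,10,11,12,13,14,15}
step 24: z <- (z + 1)                 {0,1,2,3,4,5,6,7,8,9,10,11,12,13,14,15}
step 25: eval (z < 7)                 {0,1,2,3,4,5,6,7,8,9,10,11,12,13,14,15}
step 26: eval (max(0, -8) <= lane)    {0,1,2,3,4,5,6,7,8,9,10,11,12,13,14,15}
step 27: y <- 4                       {0,1,2,3,4,5,6,7,8,9,10,11,12,13,14,15}
step 28: z <- max((y + z), z)         {0,1,2,3,4,5,6,7,8,9,10,11,12,13,14,15}

Answer: 29 steps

z: 11,11,11,11,11,11,11,11,11,11,11,11,11,11,11,11
y: 4,4,4,4,4,4,4,4,4,4,4,4,4,4,4,4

steps = 29; useful = 464; efficiency = 464/464 = 1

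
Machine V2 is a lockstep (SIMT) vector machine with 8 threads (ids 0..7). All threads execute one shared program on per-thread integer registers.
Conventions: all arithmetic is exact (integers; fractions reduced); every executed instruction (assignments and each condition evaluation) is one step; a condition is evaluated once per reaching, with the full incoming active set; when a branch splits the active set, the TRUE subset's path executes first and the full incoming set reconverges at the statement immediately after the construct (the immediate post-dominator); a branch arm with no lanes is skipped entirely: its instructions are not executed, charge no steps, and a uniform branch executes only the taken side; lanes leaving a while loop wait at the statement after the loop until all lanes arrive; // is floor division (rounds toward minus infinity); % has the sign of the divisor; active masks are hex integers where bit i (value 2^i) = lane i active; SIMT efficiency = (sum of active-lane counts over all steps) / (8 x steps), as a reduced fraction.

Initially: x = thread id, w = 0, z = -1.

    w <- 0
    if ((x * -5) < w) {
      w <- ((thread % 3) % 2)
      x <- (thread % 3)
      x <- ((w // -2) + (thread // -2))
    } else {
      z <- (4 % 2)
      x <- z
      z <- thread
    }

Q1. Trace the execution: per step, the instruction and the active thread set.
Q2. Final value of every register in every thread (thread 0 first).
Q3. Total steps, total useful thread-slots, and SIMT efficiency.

step 0: w <- 0                       0xff
step 1: eval ((x * -5) < w)          0xff
step 2: w <- ((thread % 3) % 2)      0xfe
step 3: x <- (thread % 3)            0xfe
step 4: x <- ((w // -2) + (thread // -2)) 0xfe
step 5: z <- (4 % 2)                 0x01
step 6: x <- z                       0x01
step 7: z <- thread                  0x01

Answer: 8 steps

x: 0,-2,-1,-2,-3,-3,-3,-5
w: 0,1,0,0,1,0,0,1
z: 0,-1,-1,-1,-1,-1,-1,-1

steps = 8; useful = 40; efficiency = 40/64 = 5/8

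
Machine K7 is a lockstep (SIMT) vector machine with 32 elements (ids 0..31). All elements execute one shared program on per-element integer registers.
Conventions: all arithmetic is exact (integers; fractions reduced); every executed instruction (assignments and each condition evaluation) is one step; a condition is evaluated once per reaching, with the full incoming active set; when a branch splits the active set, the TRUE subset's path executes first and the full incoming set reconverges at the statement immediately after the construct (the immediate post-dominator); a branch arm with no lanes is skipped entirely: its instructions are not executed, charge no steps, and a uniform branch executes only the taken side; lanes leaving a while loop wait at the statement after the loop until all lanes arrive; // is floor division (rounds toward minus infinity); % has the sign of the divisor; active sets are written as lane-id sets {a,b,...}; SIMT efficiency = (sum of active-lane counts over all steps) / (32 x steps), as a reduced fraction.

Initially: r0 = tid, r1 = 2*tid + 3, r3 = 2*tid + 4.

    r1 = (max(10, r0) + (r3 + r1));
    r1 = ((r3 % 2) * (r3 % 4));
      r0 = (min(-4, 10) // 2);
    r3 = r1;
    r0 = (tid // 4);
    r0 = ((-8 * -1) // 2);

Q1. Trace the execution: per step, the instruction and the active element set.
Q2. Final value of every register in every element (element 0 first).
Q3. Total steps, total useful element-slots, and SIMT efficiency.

step 0: r1 <- (max(10, r0) + (r3 + r1)) {0,1,2,3,4,5,6,7,8,9,10,11,12,13,14,15,16,17,18,19,20,21,22,23,24,25,26,27,28,29,30,31}
step 1: r1 <- ((r3 % 2) * (r3 % 4))  {0,1,2,3,4,5,6,7,8,9,10,11,12,13,14,15,16,17,18,19,20,21,22,23,24,25,26,27,28,29,30,31}
step 2: r0 <- (min(-4, 10) // 2)     {0,1,2,3,4,5,6,7,8,9,10,11,12,13,14,15,16,17,18,19,20,21,22,23,24,25,26,27,28,29,30,31}
step 3: r3 <- r1                     {0,1,2,3,4,5,6,7,8,9,10,11,12,13,14,15,16,17,18,19,20,21,22,23,24,25,26,27,28,29,30,31}
step 4: r0 <- (tid // 4)             {0,1,2,3,4,5,6,7,8,9,10,11,12,13,14,15,16,17,18,19,20,21,22,23,24,25,26,27,28,29,30,31}
step 5: r0 <- ((-8 * -1) // 2)       {0,1,2,3,4,5,6,7,8,9,10,11,12,13,14,15,16,17,18,19,20,21,22,23,24,25,26,27,28,29,30,31}

Answer: 6 steps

r0: 4,4,4,4,4,4,4,4,4,4,4,4,4,4,4,4,4,4,4,4,4,4,4,4,4,4,4,4,4,4,4,4
r1: 0,0,0,0,0,0,0,0,0,0,0,0,0,0,0,0,0,0,0,0,0,0,0,0,0,0,0,0,0,0,0,0
r3: 0,0,0,0,0,0,0,0,0,0,0,0,0,0,0,0,0,0,0,0,0,0,0,0,0,0,0,0,0,0,0,0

steps = 6; useful = 192; efficiency = 192/192 = 1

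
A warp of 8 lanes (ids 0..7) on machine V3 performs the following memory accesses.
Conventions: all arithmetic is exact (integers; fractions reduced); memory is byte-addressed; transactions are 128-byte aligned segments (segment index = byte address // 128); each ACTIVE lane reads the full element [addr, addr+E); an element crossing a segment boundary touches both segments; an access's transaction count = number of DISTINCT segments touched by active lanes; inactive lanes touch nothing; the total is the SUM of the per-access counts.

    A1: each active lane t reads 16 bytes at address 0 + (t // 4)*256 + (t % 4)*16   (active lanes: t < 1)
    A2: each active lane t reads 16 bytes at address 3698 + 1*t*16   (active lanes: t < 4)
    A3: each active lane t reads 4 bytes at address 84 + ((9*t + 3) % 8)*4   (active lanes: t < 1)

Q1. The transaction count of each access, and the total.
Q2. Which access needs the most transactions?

A1: 1 transaction
A2: 2 transactions
A3: 1 transaction

Answer: 1,2,1; total 4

Answer: A2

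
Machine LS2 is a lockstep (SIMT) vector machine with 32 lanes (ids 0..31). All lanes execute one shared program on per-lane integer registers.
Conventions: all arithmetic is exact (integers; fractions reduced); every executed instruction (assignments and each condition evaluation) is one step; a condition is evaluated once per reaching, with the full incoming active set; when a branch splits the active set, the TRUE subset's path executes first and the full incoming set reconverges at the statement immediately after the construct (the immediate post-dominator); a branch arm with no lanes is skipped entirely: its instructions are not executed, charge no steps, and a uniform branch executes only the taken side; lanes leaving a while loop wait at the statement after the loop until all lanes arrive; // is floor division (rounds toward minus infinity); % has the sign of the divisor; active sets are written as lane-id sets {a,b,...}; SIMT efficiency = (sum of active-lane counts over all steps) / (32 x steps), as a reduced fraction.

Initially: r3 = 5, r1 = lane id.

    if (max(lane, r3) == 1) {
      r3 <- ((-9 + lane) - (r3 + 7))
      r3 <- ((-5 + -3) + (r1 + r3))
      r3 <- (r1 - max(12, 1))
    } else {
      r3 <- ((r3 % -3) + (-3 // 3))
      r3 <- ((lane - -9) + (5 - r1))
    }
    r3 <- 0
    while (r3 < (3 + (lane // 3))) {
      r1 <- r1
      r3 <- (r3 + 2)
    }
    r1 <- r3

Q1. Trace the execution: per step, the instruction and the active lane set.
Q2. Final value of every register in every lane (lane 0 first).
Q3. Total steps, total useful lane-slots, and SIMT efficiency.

step 0: eval (max(lane, r3) == 1)    {0,1,2,3,4,5,6,7,8,9,10,11,12,13,14,15,16,17,18,19,20,21,22,23,24,25,26,27,28,29,30,31}
step 1: r3 <- ((r3 % -3) + (-3 // 3)) {0,1,2,3,4,5,6,7,8,9,10,11,12,13,14,15,16,17,18,19,20,21,22,23,24,25,26,27,28,29,30,31}
step 2: r3 <- ((lane - -9) + (5 - r1)) {0,1,2,3,4,5,6,7,8,9,10,11,12,13,14,15,16,17,18,19,20,21,22,23,24,25,26,27,28,29,30,31}
step 3: r3 <- 0                      {0,1,2,3,4,5,6,7,8,9,10,11,12,13,14,15,16,17,18,19,20,21,22,23,24,25,26,27,28,29,30,31}
step 4: eval (r3 < (3 + (lane // 3))) {0,1,2,3,4,5,6,7,8,9,10,11,12,13,14,15,16,17,18,19,20,21,22,23,24,25,26,27,28,29,30,31}
step 5: r1 <- r1                     {0,1,2,3,4,5,6,7,8,9,10,11,12,13,14,15,16,17,18,19,20,21,22,23,24,25,26,27,28,29,30,31}
step 6: r3 <- (r3 + 2)               {0,1,2,3,4,5,6,7,8,9,10,11,12,13,14,15,16,17,18,19,20,21,22,23,24,25,26,27,28,29,30,31}
step 7: eval (r3 < (3 + (lane // 3))) {0,1,2,3,4,5,6,7,8,9,10,11,12,13,14,15,16,17,18,19,20,21,22,23,24,25,26,27,28,29,30,31}
step 8: r1 <- r1                     {0,1,2,3,4,5,6,7,8,9,10,11,12,13,14,15,16,17,18,19,20,21,22,23,24,25,26,27,28,29,30,31}
step 9: r3 <- (r3 + 2)               {0,1,2,3,4,5,6,7,8,9,10,11,12,13,14,15,16,17,18,19,20,21,22,23,24,25,26,27,28,29,30,31}
step 10: eval (r3 < (3 + (lane // 3))) {0,1,2,3,4,5,6,7,8,9,10,11,12,13,14,15,16,17,18,19,20,21,22,23,24,25,26,27,28,29,30,31}
step 11: r1 <- r1                     {6,7,8,9,10,11,12,13,14,15,16,17,18,19,20,21,22,23,24,25,26,27,28,29,30,31}
step 12: r3 <- (r3 + 2)               {6,7,8,9,10,11,12,13,14,15,16,17,18,19,20,21,22,23,24,25,26,27,28,29,30,31}
step 13: eval (r3 < (3 + (lane // 3))) {6,7,8,9,10,11,12,13,14,15,16,17,18,19,20,21,22,23,24,25,26,27,28,29,30,31}
step 14: r1 <- r1                     {12,13,14,15,16,17,18,19,20,21,22,23,24,25,26,27,28,29,30,31}
step 15: r3 <- (r3 + 2)               {12,13,14,15,16,17,18,19,20,21,22,23,24,25,26,27,28,29,30,31}
step 16: eval (r3 < (3 + (lane // 3))) {12,13,14,15,16,17,18,19,20,21,22,23,24,25,26,27,28,29,30,31}
step 17: r1 <- r1                     {18,19,20,21,22,23,24,25,26,27,28,29,30,31}
step 18: r3 <- (r3 + 2)               {18,19,20,21,22,23,24,25,26,27,28,29,30,31}
step 19: eval (r3 < (3 + (lane // 3))) {18,19,20,21,22,23,24,25,26,27,28,29,30,31}
step 20: r1 <- r1                     {24,25,26,27,28,29,30,31}
step 21: r3 <- (r3 + 2)               {24,25,26,27,28,29,30,31}
step 22: eval (r3 < (3 + (lane // 3))) {24,25,26,27,28,29,30,31}
step 23: r1 <- r1                     {30,31}
step 24: r3 <- (r3 + 2)               {30,31}
step 25: eval (r3 < (3 + (lane // 3))) {30,31}
step 26: r1 <- r3                     {0,1,2,3,4,5,6,7,8,9,10,11,12,13,14,15,16,17,18,19,20,21,22,23,24,25,26,27,28,29,30,31}

Answer: 27 steps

r3: 4,4,4,4,4,4,6,6,6,6,6,6,8,8,8,8,8,8,10,10,10,10,10,10,12,12,12,12,12,12,14,14
r1: 4,4,4,4,4,4,6,6,6,6,6,6,8,8,8,8,8,8,10,10,10,10,10,10,12,12,12,12,12,12,14,14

steps = 27; useful = 594; efficiency = 594/864 = 11/16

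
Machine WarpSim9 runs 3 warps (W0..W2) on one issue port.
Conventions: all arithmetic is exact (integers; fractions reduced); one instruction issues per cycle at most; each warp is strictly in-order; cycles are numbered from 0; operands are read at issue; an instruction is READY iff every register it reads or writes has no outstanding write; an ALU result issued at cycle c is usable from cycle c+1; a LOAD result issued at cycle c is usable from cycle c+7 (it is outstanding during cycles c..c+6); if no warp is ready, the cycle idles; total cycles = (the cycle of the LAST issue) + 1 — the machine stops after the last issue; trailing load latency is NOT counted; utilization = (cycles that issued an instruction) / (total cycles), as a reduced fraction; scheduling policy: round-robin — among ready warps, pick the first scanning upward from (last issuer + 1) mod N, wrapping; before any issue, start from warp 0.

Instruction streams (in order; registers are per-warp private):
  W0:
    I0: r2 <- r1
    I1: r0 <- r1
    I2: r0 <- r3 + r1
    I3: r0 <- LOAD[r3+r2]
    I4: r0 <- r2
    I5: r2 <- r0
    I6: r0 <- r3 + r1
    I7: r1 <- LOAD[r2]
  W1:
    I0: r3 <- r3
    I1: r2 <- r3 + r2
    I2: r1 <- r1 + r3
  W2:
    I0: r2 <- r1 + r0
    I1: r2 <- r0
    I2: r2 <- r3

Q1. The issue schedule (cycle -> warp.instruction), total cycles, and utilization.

cycle 0: W0.I0
cycle 1: W1.I0
cycle 2: W2.I0
cycle 3: W0.I1
cycle 4: W1.I1
cycle 5: W2.I1
cycle 6: W0.I2
cycle 7: W1.I2
cycle 8: W2.I2
cycle 9: W0.I3
cycle 10: idle
cycle 11: idle
cycle 12: idle
cycle 13: idle
cycle 14: idle
cycle 15: idle
cycle 16: W0.I4
cycle 17: W0.I5
cycle 18: W0.I6
cycle 19: W0.I7

Answer: 20 cycles, utilization 7/10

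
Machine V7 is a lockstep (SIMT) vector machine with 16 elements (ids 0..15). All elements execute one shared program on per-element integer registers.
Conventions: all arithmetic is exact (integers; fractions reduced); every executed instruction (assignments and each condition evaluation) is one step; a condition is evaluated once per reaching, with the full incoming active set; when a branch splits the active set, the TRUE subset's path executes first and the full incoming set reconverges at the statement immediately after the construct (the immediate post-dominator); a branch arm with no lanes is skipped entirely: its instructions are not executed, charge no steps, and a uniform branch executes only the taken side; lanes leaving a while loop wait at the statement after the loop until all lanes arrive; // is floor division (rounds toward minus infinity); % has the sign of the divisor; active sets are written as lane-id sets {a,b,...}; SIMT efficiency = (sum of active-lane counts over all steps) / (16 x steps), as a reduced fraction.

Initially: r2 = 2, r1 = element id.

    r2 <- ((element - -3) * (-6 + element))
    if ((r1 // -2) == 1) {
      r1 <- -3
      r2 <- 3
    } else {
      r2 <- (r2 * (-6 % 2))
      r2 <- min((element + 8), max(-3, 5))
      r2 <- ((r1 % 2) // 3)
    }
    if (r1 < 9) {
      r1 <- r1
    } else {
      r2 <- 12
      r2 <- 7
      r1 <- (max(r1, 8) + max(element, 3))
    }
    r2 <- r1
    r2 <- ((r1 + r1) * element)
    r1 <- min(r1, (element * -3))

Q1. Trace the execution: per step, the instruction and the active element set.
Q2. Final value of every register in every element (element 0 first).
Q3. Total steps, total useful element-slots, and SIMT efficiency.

step 0: r2 <- ((element - -3) * (-6 + element)) {0,1,2,3,4,5,6,7,8,9,10,11,12,13,14,15}
step 1: eval ((r1 // -2) == 1)       {0,1,2,3,4,5,6,7,8,9,10,11,12,13,14,15}
step 2: r2 <- (r2 * (-6 % 2))        {0,1,2,3,4,5,6,7,8,9,10,11,12,13,14,15}
step 3: r2 <- min((element + 8), max(-3, 5)) {0,1,2,3,4,5,6,7,8,9,10,11,12,13,14,15}
step 4: r2 <- ((r1 % 2) // 3)        {0,1,2,3,4,5,6,7,8,9,10,11,12,13,14,15}
step 5: eval (r1 < 9)                {0,1,2,3,4,5,6,7,8,9,10,11,12,13,14,15}
step 6: r1 <- r1                     {0,1,2,3,4,5,6,7,8}
step 7: r2 <- 12                     {9,10,11,12,13,14,15}
step 8: r2 <- 7                      {9,10,11,12,13,14,15}
step 9: r1 <- (max(r1, 8) + max(element, 3)) {9,10,11,12,13,14,15}
step 10: r2 <- r1                     {0,1,2,3,4,5,6,7,8,9,10,11,12,13,14,15}
step 11: r2 <- ((r1 + r1) * element)  {0,1,2,3,4,5,6,7,8,9,10,11,12,13,14,15}
step 12: r1 <- min(r1, (element * -3)) {0,1,2,3,4,5,6,7,8,9,10,11,12,13,14,15}

Answer: 13 steps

r2: 0,2,8,18,32,50,72,98,128,324,400,484,576,676,784,900
r1: 0,-3,-6,-9,-12,-15,-18,-21,-24,-27,-30,-33,-36,-39,-42,-45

steps = 13; useful = 174; efficiency = 174/208 = 87/104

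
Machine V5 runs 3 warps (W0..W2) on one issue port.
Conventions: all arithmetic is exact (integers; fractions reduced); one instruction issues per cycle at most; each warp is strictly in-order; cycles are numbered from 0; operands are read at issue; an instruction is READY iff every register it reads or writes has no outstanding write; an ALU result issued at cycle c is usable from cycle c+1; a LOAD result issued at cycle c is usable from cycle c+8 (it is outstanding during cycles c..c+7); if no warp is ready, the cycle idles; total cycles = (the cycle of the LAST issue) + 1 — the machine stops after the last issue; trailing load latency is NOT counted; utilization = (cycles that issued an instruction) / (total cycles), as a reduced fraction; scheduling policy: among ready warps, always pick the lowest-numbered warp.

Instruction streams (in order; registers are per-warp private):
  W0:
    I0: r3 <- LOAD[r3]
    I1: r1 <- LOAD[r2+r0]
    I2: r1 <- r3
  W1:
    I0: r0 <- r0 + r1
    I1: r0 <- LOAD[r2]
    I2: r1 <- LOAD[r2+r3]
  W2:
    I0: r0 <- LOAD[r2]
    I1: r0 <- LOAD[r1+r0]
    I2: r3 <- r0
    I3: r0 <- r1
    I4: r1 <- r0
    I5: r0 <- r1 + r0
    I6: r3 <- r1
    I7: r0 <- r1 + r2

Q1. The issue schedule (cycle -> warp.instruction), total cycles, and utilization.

cycle 0: W0.I0
cycle 1: W0.I1
cycle 2: W1.I0
cycle 3: W1.I1
cycle 4: W1.I2
cycle 5: W2.I0
cycle 6: idle
cycle 7: idle
cycle 8: idle
cycle 9: W0.I2
cycle 10: idle
cycle 11: idle
cycle 12: idle
cycle 13: W2.I1
cycle 14: idle
cycle 15: idle
cycle 16: idle
cycle 17: idle
cycle 18: idle
cycle 19: idle
cycle 20: idle
cycle 21: W2.I2
cycle 22: W2.I3
cycle 23: W2.I4
cycle 24: W2.I5
cycle 25: W2.I6
cycle 26: W2.I7

Answer: 27 cycles, utilization 14/27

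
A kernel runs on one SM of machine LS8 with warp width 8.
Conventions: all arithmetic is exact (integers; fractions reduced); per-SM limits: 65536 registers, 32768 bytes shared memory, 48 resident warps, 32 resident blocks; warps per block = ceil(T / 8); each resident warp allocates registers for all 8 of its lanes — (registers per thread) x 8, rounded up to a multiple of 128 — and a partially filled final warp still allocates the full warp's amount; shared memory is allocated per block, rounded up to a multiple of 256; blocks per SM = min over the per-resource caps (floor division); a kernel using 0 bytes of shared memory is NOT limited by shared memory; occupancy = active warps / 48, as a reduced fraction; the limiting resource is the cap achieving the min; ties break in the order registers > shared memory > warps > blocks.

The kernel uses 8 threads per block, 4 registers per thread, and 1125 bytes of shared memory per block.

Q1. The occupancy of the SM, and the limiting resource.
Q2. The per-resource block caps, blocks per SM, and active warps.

Answer: occupancy 25/48, limited by shared memory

registers: 512 blocks
shared memory: 25 blocks
warps: 48 blocks
blocks: 32 blocks

Answer: 25 blocks, 25 active warps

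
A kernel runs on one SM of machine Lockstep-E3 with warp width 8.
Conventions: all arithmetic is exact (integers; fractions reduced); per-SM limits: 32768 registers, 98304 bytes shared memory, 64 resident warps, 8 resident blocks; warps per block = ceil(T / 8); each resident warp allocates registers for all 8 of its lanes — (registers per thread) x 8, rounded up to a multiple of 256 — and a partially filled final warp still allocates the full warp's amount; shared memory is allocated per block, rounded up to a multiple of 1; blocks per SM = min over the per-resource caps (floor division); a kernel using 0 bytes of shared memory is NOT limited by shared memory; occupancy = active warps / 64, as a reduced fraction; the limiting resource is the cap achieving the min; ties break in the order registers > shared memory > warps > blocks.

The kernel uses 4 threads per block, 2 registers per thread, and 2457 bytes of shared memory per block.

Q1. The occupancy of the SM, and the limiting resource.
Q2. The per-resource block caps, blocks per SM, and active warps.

Answer: occupancy 1/8, limited by blocks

registers: 128 blocks
shared memory: 40 blocks
warps: 64 blocks
blocks: 8 blocks

Answer: 8 blocks, 8 active warps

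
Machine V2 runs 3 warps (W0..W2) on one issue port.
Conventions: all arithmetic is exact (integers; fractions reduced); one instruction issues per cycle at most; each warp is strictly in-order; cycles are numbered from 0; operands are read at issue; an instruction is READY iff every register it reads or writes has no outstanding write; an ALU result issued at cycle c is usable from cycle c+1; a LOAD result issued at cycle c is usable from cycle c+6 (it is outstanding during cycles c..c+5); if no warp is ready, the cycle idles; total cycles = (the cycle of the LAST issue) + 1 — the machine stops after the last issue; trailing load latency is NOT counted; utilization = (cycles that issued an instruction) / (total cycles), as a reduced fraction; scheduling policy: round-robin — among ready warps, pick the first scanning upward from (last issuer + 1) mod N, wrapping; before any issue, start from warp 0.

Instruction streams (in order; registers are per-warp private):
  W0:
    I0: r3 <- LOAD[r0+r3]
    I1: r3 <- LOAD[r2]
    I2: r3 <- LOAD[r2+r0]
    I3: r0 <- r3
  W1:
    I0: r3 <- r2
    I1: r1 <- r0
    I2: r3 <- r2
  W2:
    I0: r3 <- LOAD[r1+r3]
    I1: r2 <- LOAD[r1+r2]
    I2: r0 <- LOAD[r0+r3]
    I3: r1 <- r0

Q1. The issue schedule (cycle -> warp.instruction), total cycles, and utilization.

cycle 0: W0.I0
cycle 1: W1.I0
cycle 2: W2.I0
cycle 3: W1.I1
cycle 4: W2.I1
cycle 5: W1.I2
cycle 6: W0.I1
cycle 7: idle
cycle 8: W2.I2
cycle 9: idle
cycle 10: idle
cycle 11: idle
cycle 12: W0.I2
cycle 13: idle
cycle 14: W2.I3
cycle 15: idle
cycle 16: idle
cycle 17: idle
cycle 18: W0.I3

Answer: 19 cycles, utilization 11/19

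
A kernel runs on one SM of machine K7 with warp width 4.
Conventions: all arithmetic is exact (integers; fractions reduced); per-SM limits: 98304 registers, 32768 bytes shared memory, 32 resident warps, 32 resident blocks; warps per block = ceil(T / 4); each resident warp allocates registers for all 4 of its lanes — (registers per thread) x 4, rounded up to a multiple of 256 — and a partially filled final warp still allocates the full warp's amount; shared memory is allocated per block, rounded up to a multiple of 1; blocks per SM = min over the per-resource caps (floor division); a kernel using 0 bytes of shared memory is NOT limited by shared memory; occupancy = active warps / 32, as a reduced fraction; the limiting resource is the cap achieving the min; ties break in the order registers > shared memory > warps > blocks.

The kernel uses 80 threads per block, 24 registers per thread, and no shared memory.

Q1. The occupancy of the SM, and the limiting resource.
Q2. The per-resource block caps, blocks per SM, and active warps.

Answer: occupancy 5/8, limited by warps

registers: 19 blocks
shared memory: no limit (kernel uses none)
warps: 1 block
blocks: 32 blocks

Answer: 1 block, 20 active warps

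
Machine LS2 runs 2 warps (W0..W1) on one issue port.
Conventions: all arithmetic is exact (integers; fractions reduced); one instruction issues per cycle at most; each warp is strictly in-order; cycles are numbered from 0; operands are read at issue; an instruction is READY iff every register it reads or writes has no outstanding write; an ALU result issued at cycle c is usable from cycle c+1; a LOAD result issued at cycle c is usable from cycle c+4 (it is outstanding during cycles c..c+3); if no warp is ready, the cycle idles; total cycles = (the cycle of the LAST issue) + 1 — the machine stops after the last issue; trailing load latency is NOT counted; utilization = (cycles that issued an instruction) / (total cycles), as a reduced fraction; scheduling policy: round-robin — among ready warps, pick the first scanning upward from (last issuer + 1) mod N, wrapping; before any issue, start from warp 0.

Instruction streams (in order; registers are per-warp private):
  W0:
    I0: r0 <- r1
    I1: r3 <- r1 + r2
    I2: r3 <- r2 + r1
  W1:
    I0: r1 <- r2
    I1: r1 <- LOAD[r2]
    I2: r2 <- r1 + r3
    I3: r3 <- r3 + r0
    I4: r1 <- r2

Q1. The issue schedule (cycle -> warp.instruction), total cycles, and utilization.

cycle 0: W0.I0
cycle 1: W1.I0
cycle 2: W0.I1
cycle 3: W1.I1
cycle 4: W0.I2
cycle 5: idle
cycle 6: idle
cycle 7: W1.I2
cycle 8: W1.I3
cycle 9: W1.I4

Answer: 10 cycles, utilization 4/5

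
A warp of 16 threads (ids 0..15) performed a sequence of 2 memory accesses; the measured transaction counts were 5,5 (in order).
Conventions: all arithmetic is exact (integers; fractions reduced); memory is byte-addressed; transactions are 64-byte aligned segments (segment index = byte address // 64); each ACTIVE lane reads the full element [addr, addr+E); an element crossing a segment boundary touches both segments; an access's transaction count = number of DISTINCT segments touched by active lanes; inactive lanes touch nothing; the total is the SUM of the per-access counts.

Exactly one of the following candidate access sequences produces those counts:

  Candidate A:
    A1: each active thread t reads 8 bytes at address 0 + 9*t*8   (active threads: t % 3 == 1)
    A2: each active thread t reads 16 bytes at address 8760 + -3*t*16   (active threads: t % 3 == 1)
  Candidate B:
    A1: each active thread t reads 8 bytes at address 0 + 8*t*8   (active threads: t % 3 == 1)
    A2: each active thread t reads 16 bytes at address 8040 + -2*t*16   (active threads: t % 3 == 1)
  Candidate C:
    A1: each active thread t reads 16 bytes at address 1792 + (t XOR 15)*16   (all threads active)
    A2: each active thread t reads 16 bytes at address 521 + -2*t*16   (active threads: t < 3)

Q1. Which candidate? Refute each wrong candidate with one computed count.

A: A2 gives 6 transactions, not 5
C: A1 gives 4 transactions, not 5
B: all counts match (5,5)

Answer: B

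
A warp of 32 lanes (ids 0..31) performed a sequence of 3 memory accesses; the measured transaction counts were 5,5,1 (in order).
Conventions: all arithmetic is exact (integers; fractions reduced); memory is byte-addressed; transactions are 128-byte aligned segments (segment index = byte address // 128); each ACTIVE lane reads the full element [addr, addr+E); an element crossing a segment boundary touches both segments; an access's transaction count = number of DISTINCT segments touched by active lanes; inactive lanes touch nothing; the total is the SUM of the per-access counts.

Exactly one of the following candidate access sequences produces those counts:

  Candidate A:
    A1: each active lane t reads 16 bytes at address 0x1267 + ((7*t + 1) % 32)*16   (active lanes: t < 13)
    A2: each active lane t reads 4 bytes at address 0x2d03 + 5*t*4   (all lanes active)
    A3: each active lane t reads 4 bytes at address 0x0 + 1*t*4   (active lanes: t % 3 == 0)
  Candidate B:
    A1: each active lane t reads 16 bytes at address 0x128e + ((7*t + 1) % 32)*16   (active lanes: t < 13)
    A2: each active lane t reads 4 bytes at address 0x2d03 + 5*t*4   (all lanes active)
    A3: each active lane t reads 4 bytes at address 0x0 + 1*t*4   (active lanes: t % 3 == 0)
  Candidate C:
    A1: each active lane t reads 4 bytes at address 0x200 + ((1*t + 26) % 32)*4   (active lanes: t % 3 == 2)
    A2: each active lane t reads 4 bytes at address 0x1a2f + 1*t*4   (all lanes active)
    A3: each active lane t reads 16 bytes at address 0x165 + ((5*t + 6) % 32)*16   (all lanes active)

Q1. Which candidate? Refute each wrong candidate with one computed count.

B: A1 gives 4 transactions, not 5
C: A1 gives 1 transaction, not 5
A: all counts match (5,5,1)

Answer: A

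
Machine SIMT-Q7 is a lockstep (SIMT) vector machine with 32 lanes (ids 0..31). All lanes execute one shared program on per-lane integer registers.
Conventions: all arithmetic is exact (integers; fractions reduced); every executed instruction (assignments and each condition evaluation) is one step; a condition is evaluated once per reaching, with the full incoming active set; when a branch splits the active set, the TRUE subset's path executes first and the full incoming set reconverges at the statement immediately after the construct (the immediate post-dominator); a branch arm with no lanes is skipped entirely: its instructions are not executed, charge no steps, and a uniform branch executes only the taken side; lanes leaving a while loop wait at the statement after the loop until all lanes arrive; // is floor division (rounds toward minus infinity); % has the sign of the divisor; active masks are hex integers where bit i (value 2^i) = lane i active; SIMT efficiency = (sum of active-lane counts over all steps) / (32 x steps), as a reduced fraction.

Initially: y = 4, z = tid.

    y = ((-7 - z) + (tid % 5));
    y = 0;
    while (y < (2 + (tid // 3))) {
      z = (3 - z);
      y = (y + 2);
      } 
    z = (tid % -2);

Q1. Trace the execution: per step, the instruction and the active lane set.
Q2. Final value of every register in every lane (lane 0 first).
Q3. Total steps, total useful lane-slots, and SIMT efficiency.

step 0: y <- ((-7 - z) + (tid % 5))  0xffffffff
step 1: y <- 0                       0xffffffff
step 2: eval (y < (2 + (tid // 3)))  0xffffffff
step 3: z <- (3 - z)                 0xffffffff
step 4: y <- (y + 2)                 0xffffffff
step 5: eval (y < (2 + (tid // 3)))  0xffffffff
step 6: z <- (3 - z)                 0xfffffff8
step 7: y <- (y + 2)                 0xfffffff8
step 8: eval (y < (2 + (tid // 3)))  0xfffffff8
step 9: z <- (3 - z)                 0xfffffe00
step 10: y <- (y + 2)                 0xfffffe00
step 11: eval (y < (2 + (tid // 3)))  0xfffffe00
step 12: z <- (3 - z)                 0xffff8000
step 13: y <- (y + 2)                 0xffff8000
step 14: eval (y < (2 + (tid // 3)))  0xffff8000
step 15: z <- (3 - z)                 0xffe00000
step 16: y <- (y + 2)                 0xffe00000
step 17: eval (y < (2 + (tid // 3)))  0xffe00000
step 18: z <- (3 - z)                 0xf8000000
step 19: y <- (y + 2)                 0xf8000000
step 20: eval (y < (2 + (tid // 3)))  0xf8000000
step 21: z <- (tid % -2)              0xffffffff

Answer: 22 steps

y: 2,2,2,4,4,4,4,4,4,6,6,6,6,6,6,8,8,8,8,8,8,10,10,10,10,10,10,12,12,12,12,12
z: 0,-1,0,-1,0,-1,0,-1,0,-1,0,-1,0,-1,0,-1,0,-1,0,-1,0,-1,0,-1,0,-1,0,-1,0,-1,0,-1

steps = 22; useful = 479; efficiency = 479/704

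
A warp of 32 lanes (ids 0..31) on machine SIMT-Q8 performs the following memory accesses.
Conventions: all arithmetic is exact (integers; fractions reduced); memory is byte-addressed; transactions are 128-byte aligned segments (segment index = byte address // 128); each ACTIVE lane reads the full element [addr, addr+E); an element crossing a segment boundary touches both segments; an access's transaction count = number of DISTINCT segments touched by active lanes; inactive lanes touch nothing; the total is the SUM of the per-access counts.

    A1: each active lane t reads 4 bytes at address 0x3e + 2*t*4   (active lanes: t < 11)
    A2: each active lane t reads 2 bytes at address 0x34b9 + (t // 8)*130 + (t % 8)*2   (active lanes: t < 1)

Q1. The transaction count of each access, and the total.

A1: 2 transactions
A2: 1 transaction

Answer: 2,1; total 3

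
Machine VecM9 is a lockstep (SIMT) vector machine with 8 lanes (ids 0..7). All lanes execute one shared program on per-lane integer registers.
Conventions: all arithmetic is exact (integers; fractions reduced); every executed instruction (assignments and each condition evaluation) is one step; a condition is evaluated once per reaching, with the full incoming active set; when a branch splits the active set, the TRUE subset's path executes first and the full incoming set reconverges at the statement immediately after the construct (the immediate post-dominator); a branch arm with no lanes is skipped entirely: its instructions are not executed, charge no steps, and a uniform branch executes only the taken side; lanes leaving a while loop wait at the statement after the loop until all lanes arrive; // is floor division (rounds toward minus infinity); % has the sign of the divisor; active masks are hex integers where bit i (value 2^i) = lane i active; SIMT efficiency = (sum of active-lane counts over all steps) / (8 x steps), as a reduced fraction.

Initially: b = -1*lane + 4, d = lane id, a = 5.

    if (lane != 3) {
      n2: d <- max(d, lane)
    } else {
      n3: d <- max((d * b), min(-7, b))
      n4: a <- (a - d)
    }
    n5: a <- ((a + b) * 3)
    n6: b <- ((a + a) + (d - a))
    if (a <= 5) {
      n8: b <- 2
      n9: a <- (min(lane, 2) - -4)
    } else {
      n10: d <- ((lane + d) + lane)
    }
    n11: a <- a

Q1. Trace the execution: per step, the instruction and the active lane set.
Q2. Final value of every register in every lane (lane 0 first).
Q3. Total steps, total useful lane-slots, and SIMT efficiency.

step 0: eval (lane != 3)             0xff
step 1: d <- max(d, lane)            0xf7
step 2: d <- max((d * b), min(-7, b)) 0x08
step 3: a <- (a - d)                 0x08
step 4: a <- ((a + b) * 3)           0xff
step 5: b <- ((a + a) + (d - a))     0xff
step 6: eval (a <= 5)                0xff
step 7: d <- ((lane + d) + lane)     0xff
step 8: a <- a                       0xff

Answer: 9 steps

b: 27,25,23,12,19,17,15,13
d: 0,3,6,9,12,15,18,21
a: 27,24,21,9,15,12,9,6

steps = 9; useful = 57; efficiency = 57/72 = 19/24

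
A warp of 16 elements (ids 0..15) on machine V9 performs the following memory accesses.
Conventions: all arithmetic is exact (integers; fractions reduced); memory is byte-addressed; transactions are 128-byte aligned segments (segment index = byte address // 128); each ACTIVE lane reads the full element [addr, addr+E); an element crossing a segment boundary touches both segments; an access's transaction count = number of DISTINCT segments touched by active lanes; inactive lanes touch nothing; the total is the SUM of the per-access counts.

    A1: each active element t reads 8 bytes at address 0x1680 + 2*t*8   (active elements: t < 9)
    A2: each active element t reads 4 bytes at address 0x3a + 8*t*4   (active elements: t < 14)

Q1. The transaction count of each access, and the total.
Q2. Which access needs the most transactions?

A1: 2 transactions
A2: 4 transactions

Answer: 2,4; total 6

Answer: A2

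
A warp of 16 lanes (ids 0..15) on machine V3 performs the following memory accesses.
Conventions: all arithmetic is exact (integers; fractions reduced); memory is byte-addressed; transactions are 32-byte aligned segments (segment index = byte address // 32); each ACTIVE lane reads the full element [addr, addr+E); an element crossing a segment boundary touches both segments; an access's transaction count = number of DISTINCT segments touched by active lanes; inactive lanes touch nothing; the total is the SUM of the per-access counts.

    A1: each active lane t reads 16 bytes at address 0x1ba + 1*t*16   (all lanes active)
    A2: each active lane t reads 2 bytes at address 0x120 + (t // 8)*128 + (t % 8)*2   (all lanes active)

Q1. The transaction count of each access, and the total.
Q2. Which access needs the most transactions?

A1: 9 transactions
A2: 2 transactions

Answer: 9,2; total 11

Answer: A1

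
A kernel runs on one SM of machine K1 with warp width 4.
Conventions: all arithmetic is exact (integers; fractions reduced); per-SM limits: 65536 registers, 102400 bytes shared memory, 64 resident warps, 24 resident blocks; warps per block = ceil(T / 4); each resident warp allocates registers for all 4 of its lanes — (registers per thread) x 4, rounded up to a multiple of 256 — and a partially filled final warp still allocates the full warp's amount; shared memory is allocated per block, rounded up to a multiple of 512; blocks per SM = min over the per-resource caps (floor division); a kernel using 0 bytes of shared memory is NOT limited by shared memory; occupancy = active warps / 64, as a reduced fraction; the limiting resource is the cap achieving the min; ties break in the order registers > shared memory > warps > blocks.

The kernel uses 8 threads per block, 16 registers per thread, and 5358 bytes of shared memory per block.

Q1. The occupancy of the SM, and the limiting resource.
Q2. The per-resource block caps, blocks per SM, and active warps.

Answer: occupancy 9/16, limited by shared memory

registers: 128 blocks
shared memory: 18 blocks
warps: 32 blocks
blocks: 24 blocks

Answer: 18 blocks, 36 active warps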